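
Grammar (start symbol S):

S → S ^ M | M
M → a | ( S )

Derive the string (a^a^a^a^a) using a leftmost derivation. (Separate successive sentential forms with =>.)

S => M   [S → M]
M => (S)   [M → ( S )]
(S) => (S^M)   [S → S ^ M]
(S^M) => (S^M^M)   [S → S ^ M]
(S^M^M) => (S^M^M^M)   [S → S ^ M]
(S^M^M^M) => (S^M^M^M^M)   [S → S ^ M]
(S^M^M^M^M) => (M^M^M^M^M)   [S → M]
(M^M^M^M^M) => (a^M^M^M^M)   [M → a]
(a^M^M^M^M) => (a^a^M^M^M)   [M → a]
(a^a^M^M^M) => (a^a^a^M^M)   [M → a]
(a^a^a^M^M) => (a^a^a^a^M)   [M → a]
(a^a^a^a^M) => (a^a^a^a^a)   [M → a]

S => M => (S) => (S^M) => (S^M^M) => (S^M^M^M) => (S^M^M^M^M) => (M^M^M^M^M) => (a^M^M^M^M) => (a^a^M^M^M) => (a^a^a^M^M) => (a^a^a^a^M) => (a^a^a^a^a)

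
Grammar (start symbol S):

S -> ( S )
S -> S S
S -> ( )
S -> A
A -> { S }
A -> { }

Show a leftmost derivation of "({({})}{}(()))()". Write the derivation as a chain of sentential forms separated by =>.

S => SS   [S -> S S]
SS => (S)S   [S -> ( S )]
(S)S => (SS)S   [S -> S S]
(SS)S => (SSS)S   [S -> S S]
(SSS)S => (ASS)S   [S -> A]
(ASS)S => ({S}SS)S   [A -> { S }]
({S}SS)S => ({(S)}SS)S   [S -> ( S )]
({(S)}SS)S => ({(A)}SS)S   [S -> A]
({(A)}SS)S => ({({})}SS)S   [A -> { }]
({({})}SS)S => ({({})}AS)S   [S -> A]
({({})}AS)S => ({({})}{}S)S   [A -> { }]
({({})}{}S)S => ({({})}{}(S))S   [S -> ( S )]
({({})}{}(S))S => ({({})}{}(()))S   [S -> ( )]
({({})}{}(()))S => ({({})}{}(()))()   [S -> ( )]

S => SS => (S)S => (SS)S => (SSS)S => (ASS)S => ({S}SS)S => ({(S)}SS)S => ({(A)}SS)S => ({({})}SS)S => ({({})}AS)S => ({({})}{}S)S => ({({})}{}(S))S => ({({})}{}(()))S => ({({})}{}(()))()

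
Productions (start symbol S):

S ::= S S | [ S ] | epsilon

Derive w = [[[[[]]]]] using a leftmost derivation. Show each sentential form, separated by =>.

S=>[S]=>[SS]=>[SSS]=>[[S]SS]=>[[SS]SS]=>[[[S]S]SS]=>[[[[S]]S]SS]=>[[[[[S]]]S]SS]=>[[[[[]]]S]SS]=>[[[[[]]]]SS]=>[[[[[]]]]S]=>[[[[[]]]]]

S => [S]   [S ::= [ S ]]
[S] => [SS]   [S ::= S S]
[SS] => [SSS]   [S ::= S S]
[SSS] => [[S]SS]   [S ::= [ S ]]
[[S]SS] => [[SS]SS]   [S ::= S S]
[[SS]SS] => [[[S]S]SS]   [S ::= [ S ]]
[[[S]S]SS] => [[[[S]]S]SS]   [S ::= [ S ]]
[[[[S]]S]SS] => [[[[[S]]]S]SS]   [S ::= [ S ]]
[[[[[S]]]S]SS] => [[[[[]]]S]SS]   [S ::= epsilon]
[[[[[]]]S]SS] => [[[[[]]]]SS]   [S ::= epsilon]
[[[[[]]]]SS] => [[[[[]]]]S]   [S ::= epsilon]
[[[[[]]]]S] => [[[[[]]]]]   [S ::= epsilon]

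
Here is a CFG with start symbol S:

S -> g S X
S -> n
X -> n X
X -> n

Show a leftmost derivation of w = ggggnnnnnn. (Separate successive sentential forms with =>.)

S=>gSX=>ggSXX=>gggSXXX=>ggggSXXXX=>ggggnXXXX=>ggggnnXXXX=>ggggnnnXXX=>ggggnnnnXX=>ggggnnnnnX=>ggggnnnnnn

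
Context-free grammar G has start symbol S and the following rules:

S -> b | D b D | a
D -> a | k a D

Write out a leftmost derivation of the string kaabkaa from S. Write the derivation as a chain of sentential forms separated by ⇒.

S ⇒ DbD ⇒ kaDbD ⇒ kaabD ⇒ kaabkaD ⇒ kaabkaa

S ⇒ DbD   [S -> D b D]
DbD ⇒ kaDbD   [D -> k a D]
kaDbD ⇒ kaabD   [D -> a]
kaabD ⇒ kaabkaD   [D -> k a D]
kaabkaD ⇒ kaabkaa   [D -> a]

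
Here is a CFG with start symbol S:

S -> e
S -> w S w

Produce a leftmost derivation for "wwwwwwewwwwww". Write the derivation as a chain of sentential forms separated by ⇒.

S⇒wSw⇒wwSww⇒wwwSwww⇒wwwwSwwww⇒wwwwwSwwwww⇒wwwwwwSwwwwww⇒wwwwwwewwwwww

S ⇒ wSw   [S -> w S w]
wSw ⇒ wwSww   [S -> w S w]
wwSww ⇒ wwwSwww   [S -> w S w]
wwwSwww ⇒ wwwwSwwww   [S -> w S w]
wwwwSwwww ⇒ wwwwwSwwwww   [S -> w S w]
wwwwwSwwwww ⇒ wwwwwwSwwwwww   [S -> w S w]
wwwwwwSwwwwww ⇒ wwwwwwewwwwww   [S -> e]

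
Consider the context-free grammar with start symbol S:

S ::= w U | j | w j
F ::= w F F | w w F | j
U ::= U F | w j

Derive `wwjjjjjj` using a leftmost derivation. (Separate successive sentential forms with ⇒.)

S ⇒ wU ⇒ wUF ⇒ wUFF ⇒ wUFFF ⇒ wUFFFF ⇒ wUFFFFF ⇒ wwjFFFFF ⇒ wwjjFFFF ⇒ wwjjjFFF ⇒ wwjjjjFF ⇒ wwjjjjjF ⇒ wwjjjjjj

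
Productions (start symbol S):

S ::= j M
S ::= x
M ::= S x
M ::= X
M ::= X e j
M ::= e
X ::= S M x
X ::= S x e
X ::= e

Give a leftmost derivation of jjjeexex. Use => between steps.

S => jM   [S ::= j M]
jM => jX   [M ::= X]
jX => jSMx   [X ::= S M x]
jSMx => jjMMx   [S ::= j M]
jjMMx => jjXMx   [M ::= X]
jjXMx => jjSMxMx   [X ::= S M x]
jjSMxMx => jjjMMxMx   [S ::= j M]
jjjMMxMx => jjjeMxMx   [M ::= e]
jjjeMxMx => jjjeexMx   [M ::= e]
jjjeexMx => jjjeexex   [M ::= e]

S => jM => jX => jSMx => jjMMx => jjXMx => jjSMxMx => jjjMMxMx => jjjeMxMx => jjjeexMx => jjjeexex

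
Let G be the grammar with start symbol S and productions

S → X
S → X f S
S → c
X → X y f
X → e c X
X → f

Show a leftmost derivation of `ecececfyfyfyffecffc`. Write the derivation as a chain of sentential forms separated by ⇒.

S⇒XfS⇒XyffS⇒XyfyffS⇒XyfyfyffS⇒ecXyfyfyffS⇒ececXyfyfyffS⇒ecececXyfyfyffS⇒ecececfyfyfyffS⇒ecececfyfyfyffXfS⇒ecececfyfyfyffecXfS⇒ecececfyfyfyffecffS⇒ecececfyfyfyffecffc

S ⇒ XfS   [S → X f S]
XfS ⇒ XyffS   [X → X y f]
XyffS ⇒ XyfyffS   [X → X y f]
XyfyffS ⇒ XyfyfyffS   [X → X y f]
XyfyfyffS ⇒ ecXyfyfyffS   [X → e c X]
ecXyfyfyffS ⇒ ececXyfyfyffS   [X → e c X]
ececXyfyfyffS ⇒ ecececXyfyfyffS   [X → e c X]
ecececXyfyfyffS ⇒ ecececfyfyfyffS   [X → f]
ecececfyfyfyffS ⇒ ecececfyfyfyffXfS   [S → X f S]
ecececfyfyfyffXfS ⇒ ecececfyfyfyffecXfS   [X → e c X]
ecececfyfyfyffecXfS ⇒ ecececfyfyfyffecffS   [X → f]
ecececfyfyfyffecffS ⇒ ecececfyfyfyffecffc   [S → c]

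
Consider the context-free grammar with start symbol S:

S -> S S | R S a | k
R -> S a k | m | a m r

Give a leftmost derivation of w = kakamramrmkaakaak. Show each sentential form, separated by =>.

S => SS => RSaS => SakSaS => kakSaS => kakRSaaS => kakamrSaaS => kakamrSSaaS => kakamrRSaSaaS => kakamramrSaSaaS => kakamramrRSaaSaaS => kakamramrmSaaSaaS => kakamramrmkaaSaaS => kakamramrmkaakaaS => kakamramrmkaakaak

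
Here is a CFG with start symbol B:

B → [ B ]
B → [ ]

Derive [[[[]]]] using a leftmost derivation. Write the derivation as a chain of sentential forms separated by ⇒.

B ⇒ [B] ⇒ [[B]] ⇒ [[[B]]] ⇒ [[[[]]]]

B ⇒ [B]   [B → [ B ]]
[B] ⇒ [[B]]   [B → [ B ]]
[[B]] ⇒ [[[B]]]   [B → [ B ]]
[[[B]]] ⇒ [[[[]]]]   [B → [ ]]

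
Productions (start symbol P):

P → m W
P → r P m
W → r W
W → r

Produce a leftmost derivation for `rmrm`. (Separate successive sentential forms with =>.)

P => rPm   [P → r P m]
rPm => rmWm   [P → m W]
rmWm => rmrm   [W → r]

P => rPm => rmWm => rmrm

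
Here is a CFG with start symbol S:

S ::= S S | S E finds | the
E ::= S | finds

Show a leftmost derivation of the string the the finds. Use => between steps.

S => S E finds   [S ::= S E finds]
S E finds => the E finds   [S ::= the]
the E finds => the S finds   [E ::= S]
the S finds => the the finds   [S ::= the]

S => S E finds => the E finds => the S finds => the the finds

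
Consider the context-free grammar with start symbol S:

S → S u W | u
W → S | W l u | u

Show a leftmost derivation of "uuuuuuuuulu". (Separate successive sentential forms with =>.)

S => SuW => SuWuW => uuWuW => uuSuW => uuSuWuW => uuSuWuWuW => uuuuWuWuW => uuuuSuWuW => uuuuuuWuW => uuuuuuuuW => uuuuuuuuWlu => uuuuuuuuulu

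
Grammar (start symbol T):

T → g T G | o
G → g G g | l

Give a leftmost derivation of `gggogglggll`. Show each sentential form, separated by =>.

T => gTG   [T → g T G]
gTG => ggTGG   [T → g T G]
ggTGG => gggTGGG   [T → g T G]
gggTGGG => gggoGGG   [T → o]
gggoGGG => gggogGgGG   [G → g G g]
gggogGgGG => gggoggGggGG   [G → g G g]
gggoggGggGG => gggogglggGG   [G → l]
gggogglggGG => gggogglgglG   [G → l]
gggogglgglG => gggogglggll   [G → l]

T => gTG => ggTGG => gggTGGG => gggoGGG => gggogGgGG => gggoggGggGG => gggogglggGG => gggogglgglG => gggogglggll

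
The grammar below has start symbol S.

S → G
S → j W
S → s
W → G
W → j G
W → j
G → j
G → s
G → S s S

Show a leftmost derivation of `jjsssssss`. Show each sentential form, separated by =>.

S => G => SsS => jWsS => jjGsS => jjSsSsS => jjGsSsS => jjSsSsSsS => jjGsSsSsS => jjssSsSsS => jjssssSsS => jjssssssS => jjsssssss

S => G   [S → G]
G => SsS   [G → S s S]
SsS => jWsS   [S → j W]
jWsS => jjGsS   [W → j G]
jjGsS => jjSsSsS   [G → S s S]
jjSsSsS => jjGsSsS   [S → G]
jjGsSsS => jjSsSsSsS   [G → S s S]
jjSsSsSsS => jjGsSsSsS   [S → G]
jjGsSsSsS => jjssSsSsS   [G → s]
jjssSsSsS => jjssssSsS   [S → s]
jjssssSsS => jjssssssS   [S → s]
jjssssssS => jjsssssss   [S → s]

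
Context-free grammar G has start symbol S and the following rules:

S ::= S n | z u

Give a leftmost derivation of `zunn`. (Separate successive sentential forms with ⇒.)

S⇒Sn⇒Snn⇒zunn

S ⇒ Sn   [S ::= S n]
Sn ⇒ Snn   [S ::= S n]
Snn ⇒ zunn   [S ::= z u]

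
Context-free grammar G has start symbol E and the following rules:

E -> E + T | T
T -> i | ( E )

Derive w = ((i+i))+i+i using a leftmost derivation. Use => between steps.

E => E+T => E+T+T => T+T+T => (E)+T+T => (T)+T+T => ((E))+T+T => ((E+T))+T+T => ((T+T))+T+T => ((i+T))+T+T => ((i+i))+T+T => ((i+i))+i+T => ((i+i))+i+i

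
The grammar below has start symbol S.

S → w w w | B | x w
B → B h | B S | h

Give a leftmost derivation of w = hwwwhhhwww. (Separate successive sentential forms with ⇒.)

S ⇒ B   [S → B]
B ⇒ BS   [B → B S]
BS ⇒ BSS   [B → B S]
BSS ⇒ BSSS   [B → B S]
BSSS ⇒ BhSSS   [B → B h]
BhSSS ⇒ BShSSS   [B → B S]
BShSSS ⇒ hShSSS   [B → h]
hShSSS ⇒ hwwwhSSS   [S → w w w]
hwwwhSSS ⇒ hwwwhBSS   [S → B]
hwwwhBSS ⇒ hwwwhhSS   [B → h]
hwwwhhSS ⇒ hwwwhhBS   [S → B]
hwwwhhBS ⇒ hwwwhhhS   [B → h]
hwwwhhhS ⇒ hwwwhhhwww   [S → w w w]

S ⇒ B ⇒ BS ⇒ BSS ⇒ BSSS ⇒ BhSSS ⇒ BShSSS ⇒ hShSSS ⇒ hwwwhSSS ⇒ hwwwhBSS ⇒ hwwwhhSS ⇒ hwwwhhBS ⇒ hwwwhhhS ⇒ hwwwhhhwww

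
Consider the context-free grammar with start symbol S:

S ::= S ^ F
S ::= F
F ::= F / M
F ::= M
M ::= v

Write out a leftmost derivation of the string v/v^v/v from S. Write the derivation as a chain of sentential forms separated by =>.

S=>S^F=>F^F=>F/M^F=>M/M^F=>v/M^F=>v/v^F=>v/v^F/M=>v/v^M/M=>v/v^v/M=>v/v^v/v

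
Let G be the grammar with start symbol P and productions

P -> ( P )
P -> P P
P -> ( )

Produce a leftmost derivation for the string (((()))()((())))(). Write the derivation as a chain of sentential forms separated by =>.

P => PP => (P)P => (PP)P => ((P)P)P => (((P))P)P => (((()))P)P => (((()))PP)P => (((()))()P)P => (((()))()(P))P => (((()))()((P)))P => (((()))()((())))P => (((()))()((())))()

P => PP   [P -> P P]
PP => (P)P   [P -> ( P )]
(P)P => (PP)P   [P -> P P]
(PP)P => ((P)P)P   [P -> ( P )]
((P)P)P => (((P))P)P   [P -> ( P )]
(((P))P)P => (((()))P)P   [P -> ( )]
(((()))P)P => (((()))PP)P   [P -> P P]
(((()))PP)P => (((()))()P)P   [P -> ( )]
(((()))()P)P => (((()))()(P))P   [P -> ( P )]
(((()))()(P))P => (((()))()((P)))P   [P -> ( P )]
(((()))()((P)))P => (((()))()((())))P   [P -> ( )]
(((()))()((())))P => (((()))()((())))()   [P -> ( )]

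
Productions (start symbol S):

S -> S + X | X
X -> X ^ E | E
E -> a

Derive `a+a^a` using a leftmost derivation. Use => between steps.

S => S+X   [S -> S + X]
S+X => X+X   [S -> X]
X+X => E+X   [X -> E]
E+X => a+X   [E -> a]
a+X => a+X^E   [X -> X ^ E]
a+X^E => a+E^E   [X -> E]
a+E^E => a+a^E   [E -> a]
a+a^E => a+a^a   [E -> a]

S => S+X => X+X => E+X => a+X => a+X^E => a+E^E => a+a^E => a+a^a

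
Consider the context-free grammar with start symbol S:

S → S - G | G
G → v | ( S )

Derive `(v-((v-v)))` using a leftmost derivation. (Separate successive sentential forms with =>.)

S=>G=>(S)=>(S-G)=>(G-G)=>(v-G)=>(v-(S))=>(v-(G))=>(v-((S)))=>(v-((S-G)))=>(v-((G-G)))=>(v-((v-G)))=>(v-((v-v)))

S => G   [S → G]
G => (S)   [G → ( S )]
(S) => (S-G)   [S → S - G]
(S-G) => (G-G)   [S → G]
(G-G) => (v-G)   [G → v]
(v-G) => (v-(S))   [G → ( S )]
(v-(S)) => (v-(G))   [S → G]
(v-(G)) => (v-((S)))   [G → ( S )]
(v-((S))) => (v-((S-G)))   [S → S - G]
(v-((S-G))) => (v-((G-G)))   [S → G]
(v-((G-G))) => (v-((v-G)))   [G → v]
(v-((v-G))) => (v-((v-v)))   [G → v]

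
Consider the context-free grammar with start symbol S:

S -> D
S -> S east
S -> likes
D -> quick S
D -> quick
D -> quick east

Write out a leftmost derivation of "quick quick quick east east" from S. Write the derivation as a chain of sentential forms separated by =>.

S => S east => D east => quick S east => quick D east => quick quick S east => quick quick D east => quick quick quick east east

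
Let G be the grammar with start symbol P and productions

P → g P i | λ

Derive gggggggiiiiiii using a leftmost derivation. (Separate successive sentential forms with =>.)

P => gPi   [P → g P i]
gPi => ggPii   [P → g P i]
ggPii => gggPiii   [P → g P i]
gggPiii => ggggPiiii   [P → g P i]
ggggPiiii => gggggPiiiii   [P → g P i]
gggggPiiiii => ggggggPiiiiii   [P → g P i]
ggggggPiiiiii => gggggggPiiiiiii   [P → g P i]
gggggggPiiiiiii => gggggggiiiiiii   [P → λ]

P => gPi => ggPii => gggPiii => ggggPiiii => gggggPiiiii => ggggggPiiiiii => gggggggPiiiiiii => gggggggiiiiiii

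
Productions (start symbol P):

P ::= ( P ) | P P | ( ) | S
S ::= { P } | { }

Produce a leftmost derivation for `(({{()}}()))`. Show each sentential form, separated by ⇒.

P ⇒ (P)   [P ::= ( P )]
(P) ⇒ ((P))   [P ::= ( P )]
((P)) ⇒ ((PP))   [P ::= P P]
((PP)) ⇒ ((SP))   [P ::= S]
((SP)) ⇒ (({P}P))   [S ::= { P }]
(({P}P)) ⇒ (({S}P))   [P ::= S]
(({S}P)) ⇒ (({{P}}P))   [S ::= { P }]
(({{P}}P)) ⇒ (({{()}}P))   [P ::= ( )]
(({{()}}P)) ⇒ (({{()}}()))   [P ::= ( )]

P ⇒ (P) ⇒ ((P)) ⇒ ((PP)) ⇒ ((SP)) ⇒ (({P}P)) ⇒ (({S}P)) ⇒ (({{P}}P)) ⇒ (({{()}}P)) ⇒ (({{()}}()))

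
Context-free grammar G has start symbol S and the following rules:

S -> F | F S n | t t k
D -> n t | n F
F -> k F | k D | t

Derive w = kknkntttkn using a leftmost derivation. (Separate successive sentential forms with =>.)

S => FSn   [S -> F S n]
FSn => kFSn   [F -> k F]
kFSn => kkDSn   [F -> k D]
kkDSn => kknFSn   [D -> n F]
kknFSn => kknkDSn   [F -> k D]
kknkDSn => kknknFSn   [D -> n F]
kknknFSn => kknkntSn   [F -> t]
kknkntSn => kknkntttkn   [S -> t t k]

S => FSn => kFSn => kkDSn => kknFSn => kknkDSn => kknknFSn => kknkntSn => kknkntttkn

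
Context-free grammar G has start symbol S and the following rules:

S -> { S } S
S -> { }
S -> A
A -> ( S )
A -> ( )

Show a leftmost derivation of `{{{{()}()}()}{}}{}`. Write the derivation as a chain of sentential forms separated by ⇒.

S ⇒ {S}S ⇒ {{S}S}S ⇒ {{{S}S}S}S ⇒ {{{{S}S}S}S}S ⇒ {{{{A}S}S}S}S ⇒ {{{{()}S}S}S}S ⇒ {{{{()}A}S}S}S ⇒ {{{{()}()}S}S}S ⇒ {{{{()}()}A}S}S ⇒ {{{{()}()}()}S}S ⇒ {{{{()}()}()}{}}S ⇒ {{{{()}()}()}{}}{}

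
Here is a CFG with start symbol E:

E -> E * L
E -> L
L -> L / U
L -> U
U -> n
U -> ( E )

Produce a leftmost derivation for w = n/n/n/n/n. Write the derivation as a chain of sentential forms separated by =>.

E => L => L/U => L/U/U => L/U/U/U => L/U/U/U/U => U/U/U/U/U => n/U/U/U/U => n/n/U/U/U => n/n/n/U/U => n/n/n/n/U => n/n/n/n/n

E => L   [E -> L]
L => L/U   [L -> L / U]
L/U => L/U/U   [L -> L / U]
L/U/U => L/U/U/U   [L -> L / U]
L/U/U/U => L/U/U/U/U   [L -> L / U]
L/U/U/U/U => U/U/U/U/U   [L -> U]
U/U/U/U/U => n/U/U/U/U   [U -> n]
n/U/U/U/U => n/n/U/U/U   [U -> n]
n/n/U/U/U => n/n/n/U/U   [U -> n]
n/n/n/U/U => n/n/n/n/U   [U -> n]
n/n/n/n/U => n/n/n/n/n   [U -> n]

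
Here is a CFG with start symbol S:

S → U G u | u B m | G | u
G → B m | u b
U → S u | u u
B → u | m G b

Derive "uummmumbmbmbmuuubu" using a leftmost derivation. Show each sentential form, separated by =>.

S => UGu   [S → U G u]
UGu => SuGu   [U → S u]
SuGu => UGuuGu   [S → U G u]
UGuuGu => SuGuuGu   [U → S u]
SuGuuGu => uuGuuGu   [S → u]
uuGuuGu => uuBmuuGu   [G → B m]
uuBmuuGu => uumGbmuuGu   [B → m G b]
uumGbmuuGu => uumBmbmuuGu   [G → B m]
uumBmbmuuGu => uummGbmbmuuGu   [B → m G b]
uummGbmbmuuGu => uummBmbmbmuuGu   [G → B m]
uummBmbmbmuuGu => uummmGbmbmbmuuGu   [B → m G b]
uummmGbmbmbmuuGu => uummmBmbmbmbmuuGu   [G → B m]
uummmBmbmbmbmuuGu => uummmumbmbmbmuuGu   [B → u]
uummmumbmbmbmuuGu => uummmumbmbmbmuuubu   [G → u b]

S=>UGu=>SuGu=>UGuuGu=>SuGuuGu=>uuGuuGu=>uuBmuuGu=>uumGbmuuGu=>uumBmbmuuGu=>uummGbmbmuuGu=>uummBmbmbmuuGu=>uummmGbmbmbmuuGu=>uummmBmbmbmbmuuGu=>uummmumbmbmbmuuGu=>uummmumbmbmbmuuubu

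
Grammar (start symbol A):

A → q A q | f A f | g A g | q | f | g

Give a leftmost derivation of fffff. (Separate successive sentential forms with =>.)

A => fAf   [A → f A f]
fAf => ffAff   [A → f A f]
ffAff => fffff   [A → f]

A => fAf => ffAff => fffff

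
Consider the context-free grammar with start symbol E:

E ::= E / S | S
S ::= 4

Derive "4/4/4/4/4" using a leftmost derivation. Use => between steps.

E => E/S   [E ::= E / S]
E/S => E/S/S   [E ::= E / S]
E/S/S => E/S/S/S   [E ::= E / S]
E/S/S/S => E/S/S/S/S   [E ::= E / S]
E/S/S/S/S => S/S/S/S/S   [E ::= S]
S/S/S/S/S => 4/S/S/S/S   [S ::= 4]
4/S/S/S/S => 4/4/S/S/S   [S ::= 4]
4/4/S/S/S => 4/4/4/S/S   [S ::= 4]
4/4/4/S/S => 4/4/4/4/S   [S ::= 4]
4/4/4/4/S => 4/4/4/4/4   [S ::= 4]

E => E/S => E/S/S => E/S/S/S => E/S/S/S/S => S/S/S/S/S => 4/S/S/S/S => 4/4/S/S/S => 4/4/4/S/S => 4/4/4/4/S => 4/4/4/4/4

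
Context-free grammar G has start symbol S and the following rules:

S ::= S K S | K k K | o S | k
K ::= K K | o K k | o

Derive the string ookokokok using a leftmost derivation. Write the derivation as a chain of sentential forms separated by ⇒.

S⇒SKS⇒SKSKS⇒oSKSKS⇒ooSKSKS⇒ooSKSKSKS⇒ookKSKSKS⇒ookoSKSKS⇒ookokKSKS⇒ookokoSKS⇒ookokokKS⇒ookokokoS⇒ookokokok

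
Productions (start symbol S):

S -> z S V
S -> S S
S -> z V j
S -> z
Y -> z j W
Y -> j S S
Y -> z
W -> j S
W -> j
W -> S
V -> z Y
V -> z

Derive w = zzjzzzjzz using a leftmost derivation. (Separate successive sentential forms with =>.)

S => SS => zVjS => zzjS => zzjSS => zzjSSS => zzjzVjSS => zzjzzYjSS => zzjzzzjSS => zzjzzzjzS => zzjzzzjzz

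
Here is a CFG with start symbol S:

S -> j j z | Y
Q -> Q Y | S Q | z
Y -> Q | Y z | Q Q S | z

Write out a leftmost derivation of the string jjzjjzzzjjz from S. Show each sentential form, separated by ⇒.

S ⇒ Y   [S -> Y]
Y ⇒ QQS   [Y -> Q Q S]
QQS ⇒ SQQS   [Q -> S Q]
SQQS ⇒ jjzQQS   [S -> j j z]
jjzQQS ⇒ jjzSQQS   [Q -> S Q]
jjzSQQS ⇒ jjzjjzQQS   [S -> j j z]
jjzjjzQQS ⇒ jjzjjzzQS   [Q -> z]
jjzjjzzQS ⇒ jjzjjzzzS   [Q -> z]
jjzjjzzzS ⇒ jjzjjzzzjjz   [S -> j j z]

S ⇒ Y ⇒ QQS ⇒ SQQS ⇒ jjzQQS ⇒ jjzSQQS ⇒ jjzjjzQQS ⇒ jjzjjzzQS ⇒ jjzjjzzzS ⇒ jjzjjzzzjjz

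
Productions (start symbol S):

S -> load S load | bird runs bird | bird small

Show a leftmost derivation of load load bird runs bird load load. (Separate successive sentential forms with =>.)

S => load S load => load load S load load => load load bird runs bird load load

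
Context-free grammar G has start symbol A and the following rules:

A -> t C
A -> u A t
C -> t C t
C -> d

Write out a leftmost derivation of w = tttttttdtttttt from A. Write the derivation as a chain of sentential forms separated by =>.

A => tC => ttCt => tttCtt => ttttCttt => tttttCtttt => ttttttCttttt => tttttttCtttttt => tttttttdtttttt

A => tC   [A -> t C]
tC => ttCt   [C -> t C t]
ttCt => tttCtt   [C -> t C t]
tttCtt => ttttCttt   [C -> t C t]
ttttCttt => tttttCtttt   [C -> t C t]
tttttCtttt => ttttttCttttt   [C -> t C t]
ttttttCttttt => tttttttCtttttt   [C -> t C t]
tttttttCtttttt => tttttttdtttttt   [C -> d]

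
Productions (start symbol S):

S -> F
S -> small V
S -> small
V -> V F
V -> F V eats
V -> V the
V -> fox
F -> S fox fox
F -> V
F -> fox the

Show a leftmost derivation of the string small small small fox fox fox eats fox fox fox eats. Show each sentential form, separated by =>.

S => small V   [S -> small V]
small V => small F V eats   [V -> F V eats]
small F V eats => small S fox fox V eats   [F -> S fox fox]
small S fox fox V eats => small small V fox fox V eats   [S -> small V]
small small V fox fox V eats => small small F V eats fox fox V eats   [V -> F V eats]
small small F V eats fox fox V eats => small small S fox fox V eats fox fox V eats   [F -> S fox fox]
small small S fox fox V eats fox fox V eats => small small small fox fox V eats fox fox V eats   [S -> small]
small small small fox fox V eats fox fox V eats => small small small fox fox fox eats fox fox V eats   [V -> fox]
small small small fox fox fox eats fox fox V eats => small small small fox fox fox eats fox fox fox eats   [V -> fox]

S => small V => small F V eats => small S fox fox V eats => small small V fox fox V eats => small small F V eats fox fox V eats => small small S fox fox V eats fox fox V eats => small small small fox fox V eats fox fox V eats => small small small fox fox fox eats fox fox V eats => small small small fox fox fox eats fox fox fox eats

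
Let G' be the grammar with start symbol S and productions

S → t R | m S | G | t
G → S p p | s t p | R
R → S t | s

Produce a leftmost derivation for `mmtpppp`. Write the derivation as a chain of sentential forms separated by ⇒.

S ⇒ mS   [S → m S]
mS ⇒ mmS   [S → m S]
mmS ⇒ mmG   [S → G]
mmG ⇒ mmSpp   [G → S p p]
mmSpp ⇒ mmGpp   [S → G]
mmGpp ⇒ mmSpppp   [G → S p p]
mmSpppp ⇒ mmtpppp   [S → t]

S ⇒ mS ⇒ mmS ⇒ mmG ⇒ mmSpp ⇒ mmGpp ⇒ mmSpppp ⇒ mmtpppp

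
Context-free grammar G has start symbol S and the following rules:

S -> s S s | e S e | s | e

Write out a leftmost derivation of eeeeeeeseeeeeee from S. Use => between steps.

S => eSe => eeSee => eeeSeee => eeeeSeeee => eeeeeSeeeee => eeeeeeSeeeeee => eeeeeeeSeeeeeee => eeeeeeeseeeeeee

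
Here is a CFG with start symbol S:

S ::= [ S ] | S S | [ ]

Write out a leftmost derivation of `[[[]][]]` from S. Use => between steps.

S => [S] => [SS] => [[S]S] => [[[]]S] => [[[]][]]

S => [S]   [S ::= [ S ]]
[S] => [SS]   [S ::= S S]
[SS] => [[S]S]   [S ::= [ S ]]
[[S]S] => [[[]]S]   [S ::= [ ]]
[[[]]S] => [[[]][]]   [S ::= [ ]]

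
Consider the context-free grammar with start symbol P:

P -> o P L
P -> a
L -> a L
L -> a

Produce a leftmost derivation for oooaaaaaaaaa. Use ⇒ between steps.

P ⇒ oPL ⇒ ooPLL ⇒ oooPLLL ⇒ oooaLLL ⇒ oooaaLLL ⇒ oooaaaLLL ⇒ oooaaaaLLL ⇒ oooaaaaaLLL ⇒ oooaaaaaaLLL ⇒ oooaaaaaaaLL ⇒ oooaaaaaaaaL ⇒ oooaaaaaaaaa

P ⇒ oPL   [P -> o P L]
oPL ⇒ ooPLL   [P -> o P L]
ooPLL ⇒ oooPLLL   [P -> o P L]
oooPLLL ⇒ oooaLLL   [P -> a]
oooaLLL ⇒ oooaaLLL   [L -> a L]
oooaaLLL ⇒ oooaaaLLL   [L -> a L]
oooaaaLLL ⇒ oooaaaaLLL   [L -> a L]
oooaaaaLLL ⇒ oooaaaaaLLL   [L -> a L]
oooaaaaaLLL ⇒ oooaaaaaaLLL   [L -> a L]
oooaaaaaaLLL ⇒ oooaaaaaaaLL   [L -> a]
oooaaaaaaaLL ⇒ oooaaaaaaaaL   [L -> a]
oooaaaaaaaaL ⇒ oooaaaaaaaaa   [L -> a]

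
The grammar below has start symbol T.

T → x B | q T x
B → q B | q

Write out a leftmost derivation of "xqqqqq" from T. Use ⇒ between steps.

T⇒xB⇒xqB⇒xqqB⇒xqqqB⇒xqqqqB⇒xqqqqq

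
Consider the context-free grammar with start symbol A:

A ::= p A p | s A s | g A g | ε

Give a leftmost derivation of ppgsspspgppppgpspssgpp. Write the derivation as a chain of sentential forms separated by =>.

A=>pAp=>ppApp=>ppgAgpp=>ppgsAsgpp=>ppgssAssgpp=>ppgsspApssgpp=>ppgsspsAspssgpp=>ppgsspspApspssgpp=>ppgsspspgAgpspssgpp=>ppgsspspgpApgpspssgpp=>ppgsspspgppAppgpspssgpp=>ppgsspspgppppgpspssgpp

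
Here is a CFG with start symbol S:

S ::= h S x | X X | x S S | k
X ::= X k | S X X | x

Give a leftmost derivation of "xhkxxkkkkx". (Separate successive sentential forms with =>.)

S => xSS => xhSxS => xhkxS => xhkxXX => xhkxXkX => xhkxXkkX => xhkxXkkkX => xhkxXkkkkX => xhkxxkkkkX => xhkxxkkkkx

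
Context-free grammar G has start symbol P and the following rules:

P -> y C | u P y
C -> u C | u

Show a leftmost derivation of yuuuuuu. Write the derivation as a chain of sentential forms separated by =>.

P=>yC=>yuC=>yuuC=>yuuuC=>yuuuuC=>yuuuuuC=>yuuuuuu

P => yC   [P -> y C]
yC => yuC   [C -> u C]
yuC => yuuC   [C -> u C]
yuuC => yuuuC   [C -> u C]
yuuuC => yuuuuC   [C -> u C]
yuuuuC => yuuuuuC   [C -> u C]
yuuuuuC => yuuuuuu   [C -> u]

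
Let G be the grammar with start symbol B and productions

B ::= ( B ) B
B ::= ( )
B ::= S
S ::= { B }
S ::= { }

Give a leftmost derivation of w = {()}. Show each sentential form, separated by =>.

B => S => {B} => {()}

B => S   [B ::= S]
S => {B}   [S ::= { B }]
{B} => {()}   [B ::= ( )]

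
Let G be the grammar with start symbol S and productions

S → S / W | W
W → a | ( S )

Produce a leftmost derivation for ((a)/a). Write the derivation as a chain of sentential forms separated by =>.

S=>W=>(S)=>(S/W)=>(W/W)=>((S)/W)=>((W)/W)=>((a)/W)=>((a)/a)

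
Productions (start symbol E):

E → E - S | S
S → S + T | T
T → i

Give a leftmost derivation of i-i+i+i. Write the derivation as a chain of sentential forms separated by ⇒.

E ⇒ E-S ⇒ S-S ⇒ T-S ⇒ i-S ⇒ i-S+T ⇒ i-S+T+T ⇒ i-T+T+T ⇒ i-i+T+T ⇒ i-i+i+T ⇒ i-i+i+i

E ⇒ E-S   [E → E - S]
E-S ⇒ S-S   [E → S]
S-S ⇒ T-S   [S → T]
T-S ⇒ i-S   [T → i]
i-S ⇒ i-S+T   [S → S + T]
i-S+T ⇒ i-S+T+T   [S → S + T]
i-S+T+T ⇒ i-T+T+T   [S → T]
i-T+T+T ⇒ i-i+T+T   [T → i]
i-i+T+T ⇒ i-i+i+T   [T → i]
i-i+i+T ⇒ i-i+i+i   [T → i]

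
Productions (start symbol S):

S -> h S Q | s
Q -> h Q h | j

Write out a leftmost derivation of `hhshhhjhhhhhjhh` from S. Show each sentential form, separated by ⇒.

S ⇒ hSQ   [S -> h S Q]
hSQ ⇒ hhSQQ   [S -> h S Q]
hhSQQ ⇒ hhsQQ   [S -> s]
hhsQQ ⇒ hhshQhQ   [Q -> h Q h]
hhshQhQ ⇒ hhshhQhhQ   [Q -> h Q h]
hhshhQhhQ ⇒ hhshhhQhhhQ   [Q -> h Q h]
hhshhhQhhhQ ⇒ hhshhhjhhhQ   [Q -> j]
hhshhhjhhhQ ⇒ hhshhhjhhhhQh   [Q -> h Q h]
hhshhhjhhhhQh ⇒ hhshhhjhhhhhQhh   [Q -> h Q h]
hhshhhjhhhhhQhh ⇒ hhshhhjhhhhhjhh   [Q -> j]

S ⇒ hSQ ⇒ hhSQQ ⇒ hhsQQ ⇒ hhshQhQ ⇒ hhshhQhhQ ⇒ hhshhhQhhhQ ⇒ hhshhhjhhhQ ⇒ hhshhhjhhhhQh ⇒ hhshhhjhhhhhQhh ⇒ hhshhhjhhhhhjhh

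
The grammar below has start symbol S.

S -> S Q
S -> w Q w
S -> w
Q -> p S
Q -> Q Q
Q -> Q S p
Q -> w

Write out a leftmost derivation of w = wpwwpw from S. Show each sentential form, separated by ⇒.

S⇒SQ⇒wQ⇒wQQ⇒wpSQ⇒wpSQQ⇒wpwQQ⇒wpwwQ⇒wpwwpS⇒wpwwpw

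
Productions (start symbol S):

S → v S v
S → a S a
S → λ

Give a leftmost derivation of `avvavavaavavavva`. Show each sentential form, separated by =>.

S => aSa   [S → a S a]
aSa => avSva   [S → v S v]
avSva => avvSvva   [S → v S v]
avvSvva => avvaSavva   [S → a S a]
avvaSavva => avvavSvavva   [S → v S v]
avvavSvavva => avvavaSavavva   [S → a S a]
avvavaSavavva => avvavavSvavavva   [S → v S v]
avvavavSvavavva => avvavavaSavavavva   [S → a S a]
avvavavaSavavavva => avvavavaavavavva   [S → λ]

S => aSa => avSva => avvSvva => avvaSavva => avvavSvavva => avvavaSavavva => avvavavSvavavva => avvavavaSavavavva => avvavavaavavavva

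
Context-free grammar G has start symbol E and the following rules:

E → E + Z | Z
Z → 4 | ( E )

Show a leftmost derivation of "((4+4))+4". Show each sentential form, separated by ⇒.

E ⇒ E+Z   [E → E + Z]
E+Z ⇒ Z+Z   [E → Z]
Z+Z ⇒ (E)+Z   [Z → ( E )]
(E)+Z ⇒ (Z)+Z   [E → Z]
(Z)+Z ⇒ ((E))+Z   [Z → ( E )]
((E))+Z ⇒ ((E+Z))+Z   [E → E + Z]
((E+Z))+Z ⇒ ((Z+Z))+Z   [E → Z]
((Z+Z))+Z ⇒ ((4+Z))+Z   [Z → 4]
((4+Z))+Z ⇒ ((4+4))+Z   [Z → 4]
((4+4))+Z ⇒ ((4+4))+4   [Z → 4]

E ⇒ E+Z ⇒ Z+Z ⇒ (E)+Z ⇒ (Z)+Z ⇒ ((E))+Z ⇒ ((E+Z))+Z ⇒ ((Z+Z))+Z ⇒ ((4+Z))+Z ⇒ ((4+4))+Z ⇒ ((4+4))+4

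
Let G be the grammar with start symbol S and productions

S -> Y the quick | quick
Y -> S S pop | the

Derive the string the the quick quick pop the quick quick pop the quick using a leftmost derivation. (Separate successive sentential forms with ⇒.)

S ⇒ Y the quick ⇒ S S pop the quick ⇒ Y the quick S pop the quick ⇒ S S pop the quick S pop the quick ⇒ Y the quick S pop the quick S pop the quick ⇒ the the quick S pop the quick S pop the quick ⇒ the the quick quick pop the quick S pop the quick ⇒ the the quick quick pop the quick quick pop the quick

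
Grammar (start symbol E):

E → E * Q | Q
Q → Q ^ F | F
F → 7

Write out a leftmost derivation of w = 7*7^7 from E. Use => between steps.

E=>E*Q=>Q*Q=>F*Q=>7*Q=>7*Q^F=>7*F^F=>7*7^F=>7*7^7

E => E*Q   [E → E * Q]
E*Q => Q*Q   [E → Q]
Q*Q => F*Q   [Q → F]
F*Q => 7*Q   [F → 7]
7*Q => 7*Q^F   [Q → Q ^ F]
7*Q^F => 7*F^F   [Q → F]
7*F^F => 7*7^F   [F → 7]
7*7^F => 7*7^7   [F → 7]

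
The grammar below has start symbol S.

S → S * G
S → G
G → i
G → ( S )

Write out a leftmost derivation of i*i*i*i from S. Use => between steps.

S => S*G   [S → S * G]
S*G => S*G*G   [S → S * G]
S*G*G => S*G*G*G   [S → S * G]
S*G*G*G => G*G*G*G   [S → G]
G*G*G*G => i*G*G*G   [G → i]
i*G*G*G => i*i*G*G   [G → i]
i*i*G*G => i*i*i*G   [G → i]
i*i*i*G => i*i*i*i   [G → i]

S=>S*G=>S*G*G=>S*G*G*G=>G*G*G*G=>i*G*G*G=>i*i*G*G=>i*i*i*G=>i*i*i*i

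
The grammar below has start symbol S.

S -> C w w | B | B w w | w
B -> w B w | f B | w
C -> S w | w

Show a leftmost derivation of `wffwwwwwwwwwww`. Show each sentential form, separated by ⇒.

S ⇒ Cww   [S -> C w w]
Cww ⇒ Swww   [C -> S w]
Swww ⇒ Bwwwww   [S -> B w w]
Bwwwww ⇒ wBwwwwww   [B -> w B w]
wBwwwwww ⇒ wfBwwwwww   [B -> f B]
wfBwwwwww ⇒ wffBwwwwww   [B -> f B]
wffBwwwwww ⇒ wffwBwwwwwww   [B -> w B w]
wffwBwwwwwww ⇒ wffwwBwwwwwwww   [B -> w B w]
wffwwBwwwwwwww ⇒ wffwwwwwwwwwww   [B -> w]

S ⇒ Cww ⇒ Swww ⇒ Bwwwww ⇒ wBwwwwww ⇒ wfBwwwwww ⇒ wffBwwwwww ⇒ wffwBwwwwwww ⇒ wffwwBwwwwwwww ⇒ wffwwwwwwwwwww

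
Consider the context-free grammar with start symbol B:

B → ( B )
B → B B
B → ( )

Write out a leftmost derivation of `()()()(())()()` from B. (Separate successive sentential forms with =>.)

B => BB => ()B => ()BB => ()BBB => ()BBBB => ()()BBB => ()()BBBB => ()()()BBB => ()()()(B)BB => ()()()(())BB => ()()()(())()B => ()()()(())()()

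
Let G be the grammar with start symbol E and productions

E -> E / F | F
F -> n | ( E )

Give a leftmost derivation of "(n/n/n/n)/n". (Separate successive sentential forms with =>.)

E => E/F => F/F => (E)/F => (E/F)/F => (E/F/F)/F => (E/F/F/F)/F => (F/F/F/F)/F => (n/F/F/F)/F => (n/n/F/F)/F => (n/n/n/F)/F => (n/n/n/n)/F => (n/n/n/n)/n

E => E/F   [E -> E / F]
E/F => F/F   [E -> F]
F/F => (E)/F   [F -> ( E )]
(E)/F => (E/F)/F   [E -> E / F]
(E/F)/F => (E/F/F)/F   [E -> E / F]
(E/F/F)/F => (E/F/F/F)/F   [E -> E / F]
(E/F/F/F)/F => (F/F/F/F)/F   [E -> F]
(F/F/F/F)/F => (n/F/F/F)/F   [F -> n]
(n/F/F/F)/F => (n/n/F/F)/F   [F -> n]
(n/n/F/F)/F => (n/n/n/F)/F   [F -> n]
(n/n/n/F)/F => (n/n/n/n)/F   [F -> n]
(n/n/n/n)/F => (n/n/n/n)/n   [F -> n]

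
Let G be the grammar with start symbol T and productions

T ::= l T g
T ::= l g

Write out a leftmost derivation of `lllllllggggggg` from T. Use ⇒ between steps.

T ⇒ lTg ⇒ llTgg ⇒ lllTggg ⇒ llllTgggg ⇒ lllllTggggg ⇒ llllllTgggggg ⇒ lllllllggggggg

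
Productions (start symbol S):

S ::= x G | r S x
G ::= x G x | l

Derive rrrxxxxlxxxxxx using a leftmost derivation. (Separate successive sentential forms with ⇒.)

S ⇒ rSx ⇒ rrSxx ⇒ rrrSxxx ⇒ rrrxGxxx ⇒ rrrxxGxxxx ⇒ rrrxxxGxxxxx ⇒ rrrxxxxGxxxxxx ⇒ rrrxxxxlxxxxxx

S ⇒ rSx   [S ::= r S x]
rSx ⇒ rrSxx   [S ::= r S x]
rrSxx ⇒ rrrSxxx   [S ::= r S x]
rrrSxxx ⇒ rrrxGxxx   [S ::= x G]
rrrxGxxx ⇒ rrrxxGxxxx   [G ::= x G x]
rrrxxGxxxx ⇒ rrrxxxGxxxxx   [G ::= x G x]
rrrxxxGxxxxx ⇒ rrrxxxxGxxxxxx   [G ::= x G x]
rrrxxxxGxxxxxx ⇒ rrrxxxxlxxxxxx   [G ::= l]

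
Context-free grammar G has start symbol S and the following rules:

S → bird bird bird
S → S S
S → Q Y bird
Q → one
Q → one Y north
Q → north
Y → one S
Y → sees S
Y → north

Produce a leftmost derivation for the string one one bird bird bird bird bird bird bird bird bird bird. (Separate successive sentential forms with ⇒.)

S ⇒ S S   [S → S S]
S S ⇒ Q Y bird S   [S → Q Y bird]
Q Y bird S ⇒ one Y bird S   [Q → one]
one Y bird S ⇒ one one S bird S   [Y → one S]
one one S bird S ⇒ one one S S bird S   [S → S S]
one one S S bird S ⇒ one one bird bird bird S bird S   [S → bird bird bird]
one one bird bird bird S bird S ⇒ one one bird bird bird bird bird bird bird S   [S → bird bird bird]
one one bird bird bird bird bird bird bird S ⇒ one one bird bird bird bird bird bird bird bird bird bird   [S → bird bird bird]

S ⇒ S S ⇒ Q Y bird S ⇒ one Y bird S ⇒ one one S bird S ⇒ one one S S bird S ⇒ one one bird bird bird S bird S ⇒ one one bird bird bird bird bird bird bird S ⇒ one one bird bird bird bird bird bird bird bird bird bird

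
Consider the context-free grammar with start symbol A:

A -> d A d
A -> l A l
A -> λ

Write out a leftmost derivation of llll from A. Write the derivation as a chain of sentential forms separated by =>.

A=>lAl=>llAll=>llll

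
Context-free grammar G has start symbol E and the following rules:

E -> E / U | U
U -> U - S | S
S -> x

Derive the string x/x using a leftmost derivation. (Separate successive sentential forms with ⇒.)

E ⇒ E/U   [E -> E / U]
E/U ⇒ U/U   [E -> U]
U/U ⇒ S/U   [U -> S]
S/U ⇒ x/U   [S -> x]
x/U ⇒ x/S   [U -> S]
x/S ⇒ x/x   [S -> x]

E ⇒ E/U ⇒ U/U ⇒ S/U ⇒ x/U ⇒ x/S ⇒ x/x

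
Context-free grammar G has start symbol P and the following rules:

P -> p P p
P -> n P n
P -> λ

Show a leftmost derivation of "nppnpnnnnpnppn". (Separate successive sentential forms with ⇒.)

P ⇒ nPn ⇒ npPpn ⇒ nppPppn ⇒ nppnPnppn ⇒ nppnpPpnppn ⇒ nppnpnPnpnppn ⇒ nppnpnnPnnpnppn ⇒ nppnpnnnnpnppn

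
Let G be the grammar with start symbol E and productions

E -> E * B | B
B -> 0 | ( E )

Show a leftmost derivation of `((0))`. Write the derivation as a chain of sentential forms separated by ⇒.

E ⇒ B ⇒ (E) ⇒ (B) ⇒ ((E)) ⇒ ((B)) ⇒ ((0))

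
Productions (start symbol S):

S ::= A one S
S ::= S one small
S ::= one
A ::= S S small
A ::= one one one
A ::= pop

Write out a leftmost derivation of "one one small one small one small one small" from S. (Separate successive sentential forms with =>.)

S => S one small => S one small one small => S one small one small one small => S one small one small one small one small => one one small one small one small one small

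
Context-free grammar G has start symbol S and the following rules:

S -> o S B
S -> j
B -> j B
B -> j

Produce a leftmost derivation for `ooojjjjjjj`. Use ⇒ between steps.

S ⇒ oSB   [S -> o S B]
oSB ⇒ ooSBB   [S -> o S B]
ooSBB ⇒ oooSBBB   [S -> o S B]
oooSBBB ⇒ ooojBBB   [S -> j]
ooojBBB ⇒ ooojjBBB   [B -> j B]
ooojjBBB ⇒ ooojjjBBB   [B -> j B]
ooojjjBBB ⇒ ooojjjjBBB   [B -> j B]
ooojjjjBBB ⇒ ooojjjjjBB   [B -> j]
ooojjjjjBB ⇒ ooojjjjjjB   [B -> j]
ooojjjjjjB ⇒ ooojjjjjjj   [B -> j]

S⇒oSB⇒ooSBB⇒oooSBBB⇒ooojBBB⇒ooojjBBB⇒ooojjjBBB⇒ooojjjjBBB⇒ooojjjjjBB⇒ooojjjjjjB⇒ooojjjjjjj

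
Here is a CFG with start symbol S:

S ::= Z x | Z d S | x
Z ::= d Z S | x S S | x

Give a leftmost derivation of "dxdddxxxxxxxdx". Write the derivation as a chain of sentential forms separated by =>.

S => ZdS => dZSdS => dxSSSdS => dxZxSSdS => dxdZSxSSdS => dxddZSSxSSdS => dxdddZSSSxSSdS => dxdddxSSSxSSdS => dxdddxxSSxSSdS => dxdddxxxSxSSdS => dxdddxxxxxSSdS => dxdddxxxxxxSdS => dxdddxxxxxxxdS => dxdddxxxxxxxdx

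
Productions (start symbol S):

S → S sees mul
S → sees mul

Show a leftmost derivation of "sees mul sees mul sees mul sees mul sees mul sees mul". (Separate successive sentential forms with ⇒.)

S ⇒ S sees mul   [S → S sees mul]
S sees mul ⇒ S sees mul sees mul   [S → S sees mul]
S sees mul sees mul ⇒ S sees mul sees mul sees mul   [S → S sees mul]
S sees mul sees mul sees mul ⇒ S sees mul sees mul sees mul sees mul   [S → S sees mul]
S sees mul sees mul sees mul sees mul ⇒ S sees mul sees mul sees mul sees mul sees mul   [S → S sees mul]
S sees mul sees mul sees mul sees mul sees mul ⇒ sees mul sees mul sees mul sees mul sees mul sees mul   [S → sees mul]

S ⇒ S sees mul ⇒ S sees mul sees mul ⇒ S sees mul sees mul sees mul ⇒ S sees mul sees mul sees mul sees mul ⇒ S sees mul sees mul sees mul sees mul sees mul ⇒ sees mul sees mul sees mul sees mul sees mul sees mul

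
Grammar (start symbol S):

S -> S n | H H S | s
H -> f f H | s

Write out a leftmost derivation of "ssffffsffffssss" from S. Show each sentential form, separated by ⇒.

S ⇒ HHS   [S -> H H S]
HHS ⇒ sHS   [H -> s]
sHS ⇒ ssS   [H -> s]
ssS ⇒ ssHHS   [S -> H H S]
ssHHS ⇒ ssffHHS   [H -> f f H]
ssffHHS ⇒ ssffffHHS   [H -> f f H]
ssffffHHS ⇒ ssffffsHS   [H -> s]
ssffffsHS ⇒ ssffffsffHS   [H -> f f H]
ssffffsffHS ⇒ ssffffsffffHS   [H -> f f H]
ssffffsffffHS ⇒ ssffffsffffsS   [H -> s]
ssffffsffffsS ⇒ ssffffsffffsHHS   [S -> H H S]
ssffffsffffsHHS ⇒ ssffffsffffssHS   [H -> s]
ssffffsffffssHS ⇒ ssffffsffffsssS   [H -> s]
ssffffsffffsssS ⇒ ssffffsffffssss   [S -> s]

S⇒HHS⇒sHS⇒ssS⇒ssHHS⇒ssffHHS⇒ssffffHHS⇒ssffffsHS⇒ssffffsffHS⇒ssffffsffffHS⇒ssffffsffffsS⇒ssffffsffffsHHS⇒ssffffsffffssHS⇒ssffffsffffsssS⇒ssffffsffffssss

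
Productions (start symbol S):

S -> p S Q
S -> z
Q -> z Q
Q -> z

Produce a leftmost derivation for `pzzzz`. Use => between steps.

S => pSQ => pzQ => pzzQ => pzzzQ => pzzzz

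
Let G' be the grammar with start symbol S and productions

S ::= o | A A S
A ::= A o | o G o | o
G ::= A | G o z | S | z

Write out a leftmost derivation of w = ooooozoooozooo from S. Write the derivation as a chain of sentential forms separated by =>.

S => AAS   [S ::= A A S]
AAS => oGoAS   [A ::= o G o]
oGoAS => oGozoAS   [G ::= G o z]
oGozoAS => oSozoAS   [G ::= S]
oSozoAS => oAASozoAS   [S ::= A A S]
oAASozoAS => ooASozoAS   [A ::= o]
ooASozoAS => ooAoSozoAS   [A ::= A o]
ooAoSozoAS => oooGooSozoAS   [A ::= o G o]
oooGooSozoAS => oooGozooSozoAS   [G ::= G o z]
oooGozooSozoAS => oooSozooSozoAS   [G ::= S]
oooSozooSozoAS => ooooozooSozoAS   [S ::= o]
ooooozooSozoAS => ooooozoooozoAS   [S ::= o]
ooooozoooozoAS => ooooozoooozooS   [A ::= o]
ooooozoooozooS => ooooozoooozooo   [S ::= o]

S=>AAS=>oGoAS=>oGozoAS=>oSozoAS=>oAASozoAS=>ooASozoAS=>ooAoSozoAS=>oooGooSozoAS=>oooGozooSozoAS=>oooSozooSozoAS=>ooooozooSozoAS=>ooooozoooozoAS=>ooooozoooozooS=>ooooozoooozooo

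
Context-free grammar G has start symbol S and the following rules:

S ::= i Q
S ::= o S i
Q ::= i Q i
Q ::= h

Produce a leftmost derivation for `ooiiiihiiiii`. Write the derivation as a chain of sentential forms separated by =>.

S => oSi => ooSii => ooiQii => ooiiQiii => ooiiiQiiii => ooiiiiQiiiii => ooiiiihiiiii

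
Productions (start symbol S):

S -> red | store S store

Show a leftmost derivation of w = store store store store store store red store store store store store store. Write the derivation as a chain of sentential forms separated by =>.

S => store S store => store store S store store => store store store S store store store => store store store store S store store store store => store store store store store S store store store store store => store store store store store store S store store store store store store => store store store store store store red store store store store store store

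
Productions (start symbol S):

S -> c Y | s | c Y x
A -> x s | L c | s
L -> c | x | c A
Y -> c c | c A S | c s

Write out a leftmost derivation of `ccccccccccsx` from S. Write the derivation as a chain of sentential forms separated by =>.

S=>cYx=>ccASx=>ccLcSx=>ccccSx=>cccccYx=>ccccccASx=>ccccccLcSx=>ccccccccSx=>cccccccccYx=>ccccccccccsx

S => cYx   [S -> c Y x]
cYx => ccASx   [Y -> c A S]
ccASx => ccLcSx   [A -> L c]
ccLcSx => ccccSx   [L -> c]
ccccSx => cccccYx   [S -> c Y]
cccccYx => ccccccASx   [Y -> c A S]
ccccccASx => ccccccLcSx   [A -> L c]
ccccccLcSx => ccccccccSx   [L -> c]
ccccccccSx => cccccccccYx   [S -> c Y]
cccccccccYx => ccccccccccsx   [Y -> c s]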